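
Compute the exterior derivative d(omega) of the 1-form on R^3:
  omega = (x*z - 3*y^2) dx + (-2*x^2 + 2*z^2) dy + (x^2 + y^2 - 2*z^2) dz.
d(omega) = (-4*x + 6*y) dx ∧ dy + (x) dx ∧ dz + (2*y - 4*z) dy ∧ dz

For a 1-form omega = sum_i f_i dx_i, the exterior derivative is
  d(omega) = sum_{i < j} (∂f_j/∂x_i - ∂f_i/∂x_j) dx_i ∧ dx_j.
  coefficient of dx ∧ dy: ∂f_2/∂x - ∂f_1/∂y = ∂(-2*x^2 + 2*z^2)/∂x - ∂(x*z - 3*y^2)/∂y = -4*x + 6*y
  coefficient of dx ∧ dz: ∂f_3/∂x - ∂f_1/∂z = ∂(x^2 + y^2 - 2*z^2)/∂x - ∂(x*z - 3*y^2)/∂z = x
  coefficient of dy ∧ dz: ∂f_3/∂y - ∂f_2/∂z = ∂(x^2 + y^2 - 2*z^2)/∂y - ∂(-2*x^2 + 2*z^2)/∂z = 2*y - 4*z
Assembling: d(omega) = (-4*x + 6*y) dx ∧ dy + (x) dx ∧ dz + (2*y - 4*z) dy ∧ dz.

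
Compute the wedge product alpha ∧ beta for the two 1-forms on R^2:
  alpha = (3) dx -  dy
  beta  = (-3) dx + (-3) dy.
alpha ∧ beta = (-12) dx ∧ dy

Distribute the wedge, using dx_i ∧ dx_j = -dx_j ∧ dx_i and dx_i ∧ dx_i = 0. For each pair (i, j) with i < j, the coefficient of dx_i ∧ dx_j in alpha ∧ beta is (alpha_i * beta_j - alpha_j * beta_i). Collecting: alpha ∧ beta = (-12) dx ∧ dy.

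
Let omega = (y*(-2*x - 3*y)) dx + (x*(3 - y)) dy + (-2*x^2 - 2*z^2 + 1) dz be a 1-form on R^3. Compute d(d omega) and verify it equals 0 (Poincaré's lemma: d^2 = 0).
d(d omega) = 0

Step 1: d omega = sum_{i<j} (∂f_j/∂x_i - ∂f_i/∂x_j) dx_i ∧ dx_j:
  coeff of dx ∧ dy: 2*x + 5*y + 3
  coeff of dx ∧ dz: -4*x
  coeff of dy ∧ dz: 0
Step 2: Apply d again to each 2-form coefficient. The only possible 3-form in R^3 is dx ∧ dy ∧ dz, with coefficient
  ∂(coeff of dy∧dz)/∂x - ∂(coeff of dx∧dz)/∂y + ∂(coeff of dx∧dy)/∂z
  = ∂/∂x (0) - ∂/∂y (-4*x) + ∂/∂z (2*x + 5*y + 3).
Each of these terms simplifies to sums of mixed partials that cancel in pairs. The result is 0 (by equality of mixed partials for smooth functions — Schwarz / Clairaut).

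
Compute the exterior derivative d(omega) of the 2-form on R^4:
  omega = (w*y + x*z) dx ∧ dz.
d(omega) = (-w) dx ∧ dy ∧ dz + (y) dx ∧ dz ∧ dw

For a 2-form omega = sum_{i<j} g_{ij} dx_i ∧ dx_j, the exterior derivative is
  d(omega) = sum_{i<j} d(g_{ij}) ∧ dx_i ∧ dx_j = sum_{i<j, k} (∂g_{ij}/∂x_k) dx_k ∧ dx_i ∧ dx_j.
Expand each term, using dx_k ∧ dx_i ∧ dx_j = sgn(permutation) dx_{(a)} ∧ dx_{(b)} ∧ dx_{(c)} with (a < b < c) sorted:
  d(w*y + x*z) includes (∂/∂y)(w*y + x*z) dy = (w) dy, which multiplied by dx ∧ dz gives (-w) dx ∧ dy ∧ dz
  d(w*y + x*z) includes (∂/∂w)(w*y + x*z) dw = (y) dw, which multiplied by dx ∧ dz gives (y) dx ∧ dz ∧ dw
Collecting like 3-forms: d(omega) = (-w) dx ∧ dy ∧ dz + (y) dx ∧ dz ∧ dw.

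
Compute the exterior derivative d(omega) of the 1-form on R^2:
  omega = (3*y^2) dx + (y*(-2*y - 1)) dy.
d(omega) = (-6*y) dx ∧ dy

For a 1-form omega = sum_i f_i dx_i, the exterior derivative is
  d(omega) = sum_{i < j} (∂f_j/∂x_i - ∂f_i/∂x_j) dx_i ∧ dx_j.
  coefficient of dx ∧ dy: ∂f_2/∂x - ∂f_1/∂y = ∂(y*(-2*y - 1))/∂x - ∂(3*y^2)/∂y = -6*y
Assembling: d(omega) = (-6*y) dx ∧ dy.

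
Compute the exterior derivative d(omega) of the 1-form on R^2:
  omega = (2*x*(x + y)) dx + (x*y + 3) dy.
d(omega) = (-2*x + y) dx ∧ dy

For a 1-form omega = sum_i f_i dx_i, the exterior derivative is
  d(omega) = sum_{i < j} (∂f_j/∂x_i - ∂f_i/∂x_j) dx_i ∧ dx_j.
  coefficient of dx ∧ dy: ∂f_2/∂x - ∂f_1/∂y = ∂(x*y + 3)/∂x - ∂(2*x*(x + y))/∂y = -2*x + y
Assembling: d(omega) = (-2*x + y) dx ∧ dy.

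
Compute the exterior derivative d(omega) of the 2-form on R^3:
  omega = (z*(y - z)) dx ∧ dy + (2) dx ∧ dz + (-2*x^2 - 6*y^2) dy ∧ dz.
d(omega) = (-4*x + y - 2*z) dx ∧ dy ∧ dz

For a 2-form omega = sum_{i<j} g_{ij} dx_i ∧ dx_j, the exterior derivative is
  d(omega) = sum_{i<j} d(g_{ij}) ∧ dx_i ∧ dx_j = sum_{i<j, k} (∂g_{ij}/∂x_k) dx_k ∧ dx_i ∧ dx_j.
Expand each term, using dx_k ∧ dx_i ∧ dx_j = sgn(permutation) dx_{(a)} ∧ dx_{(b)} ∧ dx_{(c)} with (a < b < c) sorted:
  d(z*(y - z)) includes (∂/∂z)(z*(y - z)) dz = (y - 2*z) dz, which multiplied by dx ∧ dy gives (y - 2*z) dx ∧ dy ∧ dz
  d(-2*x^2 - 6*y^2) includes (∂/∂x)(-2*x^2 - 6*y^2) dx = (-4*x) dx, which multiplied by dy ∧ dz gives (-4*x) dx ∧ dy ∧ dz
Collecting like 3-forms: d(omega) = (-4*x + y - 2*z) dx ∧ dy ∧ dz.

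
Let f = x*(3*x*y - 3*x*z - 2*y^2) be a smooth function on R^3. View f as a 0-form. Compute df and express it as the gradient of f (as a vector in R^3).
df = (6*x*y - 6*x*z - 2*y^2) dx + (x*(3*x - 4*y)) dy + (-3*x^2) dz; grad f = (6*x*y - 6*x*z - 2*y^2, x*(3*x - 4*y), -3*x^2)

For a 0-form f, d f = (∂f/∂x) dx + (∂f/∂y) dy + (∂f/∂z) dz. The components of the vector representation are exactly the entries of grad f in Cartesian coordinates:
  ∂f/∂x = 6*x*y - 6*x*z - 2*y^2
  ∂f/∂y = x*(3*x - 4*y)
  ∂f/∂z = -3*x^2.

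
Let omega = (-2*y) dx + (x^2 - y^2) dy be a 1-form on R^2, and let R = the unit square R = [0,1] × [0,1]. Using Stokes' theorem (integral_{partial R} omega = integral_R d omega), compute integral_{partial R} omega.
integral_(partial R) omega = 3

Stokes: integral_partial_R omega = integral_R d omega with d omega = (∂Q/∂x - ∂P/∂y) dx ∧ dy.
  ∂Q/∂x = 2*x
  ∂P/∂y = -2
  integrand = ∂Q/∂x - ∂P/∂y = 2*x + 2.
Integrating over R: integral_0^1 integral_0^1 (2*x + 2) dx dy = 3.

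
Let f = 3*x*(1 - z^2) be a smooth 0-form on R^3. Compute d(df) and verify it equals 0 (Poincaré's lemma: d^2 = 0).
d(df) = 0

Step 1: df = sum_i (∂f/∂x_i) dx_i = (3 - 3*z^2) dx + (0) dy + (-6*x*z) dz.
Step 2: Apply d again. Using the 1-form formula, the coefficient of dx ∧ dy in d(df) is ∂^2 f/∂x ∂y - ∂^2 f/∂y ∂x = (0) - (0) = 0 (equality of mixed partials for smooth f).
Similarly for dx ∧ dz and dy ∧ dz — all coefficients vanish. So d(df) = 0.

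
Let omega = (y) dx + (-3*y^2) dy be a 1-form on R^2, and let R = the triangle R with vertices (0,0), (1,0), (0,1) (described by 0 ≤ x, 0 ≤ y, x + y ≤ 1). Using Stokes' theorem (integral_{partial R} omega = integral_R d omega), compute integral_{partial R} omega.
integral_(partial R) omega = -1/2

Stokes: integral_partial_R omega = integral_R d omega with d omega = (∂Q/∂x - ∂P/∂y) dx ∧ dy.
  ∂Q/∂x = 0
  ∂P/∂y = 1
  integrand = ∂Q/∂x - ∂P/∂y = -1.
Integrating over R: integral_0^1 integral_0^{1-x} (-1) dy dx = -1/2.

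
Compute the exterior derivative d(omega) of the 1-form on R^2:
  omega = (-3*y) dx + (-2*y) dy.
d(omega) = (3) dx ∧ dy

For a 1-form omega = sum_i f_i dx_i, the exterior derivative is
  d(omega) = sum_{i < j} (∂f_j/∂x_i - ∂f_i/∂x_j) dx_i ∧ dx_j.
  coefficient of dx ∧ dy: ∂f_2/∂x - ∂f_1/∂y = ∂(-2*y)/∂x - ∂(-3*y)/∂y = 3
Assembling: d(omega) = (3) dx ∧ dy.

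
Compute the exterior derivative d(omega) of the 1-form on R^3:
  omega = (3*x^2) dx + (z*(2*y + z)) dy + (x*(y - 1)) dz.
d(omega) = (y - 1) dx ∧ dz + (x - 2*y - 2*z) dy ∧ dz

For a 1-form omega = sum_i f_i dx_i, the exterior derivative is
  d(omega) = sum_{i < j} (∂f_j/∂x_i - ∂f_i/∂x_j) dx_i ∧ dx_j.
  coefficient of dx ∧ dz: ∂f_3/∂x - ∂f_1/∂z = ∂(x*(y - 1))/∂x - ∂(3*x^2)/∂z = y - 1
  coefficient of dy ∧ dz: ∂f_3/∂y - ∂f_2/∂z = ∂(x*(y - 1))/∂y - ∂(z*(2*y + z))/∂z = x - 2*y - 2*z
Assembling: d(omega) = (y - 1) dx ∧ dz + (x - 2*y - 2*z) dy ∧ dz.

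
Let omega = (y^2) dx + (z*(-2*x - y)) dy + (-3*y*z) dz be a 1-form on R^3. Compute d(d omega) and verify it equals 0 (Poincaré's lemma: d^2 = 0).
d(d omega) = 0

Step 1: d omega = sum_{i<j} (∂f_j/∂x_i - ∂f_i/∂x_j) dx_i ∧ dx_j:
  coeff of dx ∧ dy: -2*y - 2*z
  coeff of dx ∧ dz: 0
  coeff of dy ∧ dz: 2*x + y - 3*z
Step 2: Apply d again to each 2-form coefficient. The only possible 3-form in R^3 is dx ∧ dy ∧ dz, with coefficient
  ∂(coeff of dy∧dz)/∂x - ∂(coeff of dx∧dz)/∂y + ∂(coeff of dx∧dy)/∂z
  = ∂/∂x (2*x + y - 3*z) - ∂/∂y (0) + ∂/∂z (-2*y - 2*z).
Each of these terms simplifies to sums of mixed partials that cancel in pairs. The result is 0 (by equality of mixed partials for smooth functions — Schwarz / Clairaut).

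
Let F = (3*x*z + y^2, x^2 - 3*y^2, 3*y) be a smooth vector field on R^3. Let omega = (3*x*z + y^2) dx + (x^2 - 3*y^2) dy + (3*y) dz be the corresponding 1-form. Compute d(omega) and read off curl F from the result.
d(omega) = (3) dy ∧ dz + (3*x) dz ∧ dx + (2*x - 2*y) dx ∧ dy; curl F = (3, 3*x, 2*x - 2*y)

d omega = sum_{i<j} (∂f_j/∂x_i - ∂f_i/∂x_j) dx_i ∧ dx_j. Under the identification (dy ∧ dz, dz ∧ dx, dx ∧ dy) ↔ (e_x, e_y, e_z), the coefficients are exactly the components of curl F. Compute:
  ∂R/∂y - ∂Q/∂z = (3) - (0) = 3
  ∂P/∂z - ∂R/∂x = (3*x) - (0) = 3*x
  ∂Q/∂x - ∂P/∂y = (2*x) - (2*y) = 2*x - 2*y.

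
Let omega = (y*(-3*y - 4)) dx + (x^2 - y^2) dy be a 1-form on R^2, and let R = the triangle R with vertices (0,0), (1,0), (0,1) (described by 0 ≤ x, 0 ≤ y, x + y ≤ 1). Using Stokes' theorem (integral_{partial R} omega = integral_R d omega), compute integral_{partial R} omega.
integral_(partial R) omega = 10/3

Stokes: integral_partial_R omega = integral_R d omega with d omega = (∂Q/∂x - ∂P/∂y) dx ∧ dy.
  ∂Q/∂x = 2*x
  ∂P/∂y = -6*y - 4
  integrand = ∂Q/∂x - ∂P/∂y = 2*x + 6*y + 4.
Integrating over R: integral_0^1 integral_0^{1-x} (2*x + 6*y + 4) dy dx = 10/3.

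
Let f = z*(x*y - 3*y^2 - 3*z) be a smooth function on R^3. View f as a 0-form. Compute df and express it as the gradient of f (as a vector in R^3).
df = (y*z) dx + (z*(x - 6*y)) dy + (x*y - 3*y^2 - 6*z) dz; grad f = (y*z, z*(x - 6*y), x*y - 3*y^2 - 6*z)

For a 0-form f, d f = (∂f/∂x) dx + (∂f/∂y) dy + (∂f/∂z) dz. The components of the vector representation are exactly the entries of grad f in Cartesian coordinates:
  ∂f/∂x = y*z
  ∂f/∂y = z*(x - 6*y)
  ∂f/∂z = x*y - 3*y^2 - 6*z.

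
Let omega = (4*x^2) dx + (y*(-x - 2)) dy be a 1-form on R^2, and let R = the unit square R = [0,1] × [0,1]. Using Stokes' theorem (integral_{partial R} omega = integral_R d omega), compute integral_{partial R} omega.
integral_(partial R) omega = -1/2

Stokes: integral_partial_R omega = integral_R d omega with d omega = (∂Q/∂x - ∂P/∂y) dx ∧ dy.
  ∂Q/∂x = -y
  ∂P/∂y = 0
  integrand = ∂Q/∂x - ∂P/∂y = -y.
Integrating over R: integral_0^1 integral_0^1 (-y) dx dy = -1/2.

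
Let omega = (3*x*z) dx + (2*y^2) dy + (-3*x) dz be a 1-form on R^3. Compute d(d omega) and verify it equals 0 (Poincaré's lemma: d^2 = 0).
d(d omega) = 0

Step 1: d omega = sum_{i<j} (∂f_j/∂x_i - ∂f_i/∂x_j) dx_i ∧ dx_j:
  coeff of dx ∧ dy: 0
  coeff of dx ∧ dz: -3*x - 3
  coeff of dy ∧ dz: 0
Step 2: Apply d again to each 2-form coefficient. The only possible 3-form in R^3 is dx ∧ dy ∧ dz, with coefficient
  ∂(coeff of dy∧dz)/∂x - ∂(coeff of dx∧dz)/∂y + ∂(coeff of dx∧dy)/∂z
  = ∂/∂x (0) - ∂/∂y (-3*x - 3) + ∂/∂z (0).
Each of these terms simplifies to sums of mixed partials that cancel in pairs. The result is 0 (by equality of mixed partials for smooth functions — Schwarz / Clairaut).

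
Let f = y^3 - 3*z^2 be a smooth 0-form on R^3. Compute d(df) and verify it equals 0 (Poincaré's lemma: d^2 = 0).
d(df) = 0

Step 1: df = sum_i (∂f/∂x_i) dx_i = (0) dx + (3*y^2) dy + (-6*z) dz.
Step 2: Apply d again. Using the 1-form formula, the coefficient of dx ∧ dy in d(df) is ∂^2 f/∂x ∂y - ∂^2 f/∂y ∂x = (0) - (0) = 0 (equality of mixed partials for smooth f).
Similarly for dx ∧ dz and dy ∧ dz — all coefficients vanish. So d(df) = 0.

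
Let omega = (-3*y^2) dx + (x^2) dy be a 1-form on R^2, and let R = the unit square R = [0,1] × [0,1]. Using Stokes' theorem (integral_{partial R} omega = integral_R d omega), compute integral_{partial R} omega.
integral_(partial R) omega = 4

Stokes: integral_partial_R omega = integral_R d omega with d omega = (∂Q/∂x - ∂P/∂y) dx ∧ dy.
  ∂Q/∂x = 2*x
  ∂P/∂y = -6*y
  integrand = ∂Q/∂x - ∂P/∂y = 2*x + 6*y.
Integrating over R: integral_0^1 integral_0^1 (2*x + 6*y) dx dy = 4.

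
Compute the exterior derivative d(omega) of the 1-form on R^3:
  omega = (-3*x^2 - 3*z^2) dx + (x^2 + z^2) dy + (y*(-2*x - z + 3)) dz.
d(omega) = (2*x) dx ∧ dy + (-2*y + 6*z) dx ∧ dz + (-2*x - 3*z + 3) dy ∧ dz

For a 1-form omega = sum_i f_i dx_i, the exterior derivative is
  d(omega) = sum_{i < j} (∂f_j/∂x_i - ∂f_i/∂x_j) dx_i ∧ dx_j.
  coefficient of dx ∧ dy: ∂f_2/∂x - ∂f_1/∂y = ∂(x^2 + z^2)/∂x - ∂(-3*x^2 - 3*z^2)/∂y = 2*x
  coefficient of dx ∧ dz: ∂f_3/∂x - ∂f_1/∂z = ∂(y*(-2*x - z + 3))/∂x - ∂(-3*x^2 - 3*z^2)/∂z = -2*y + 6*z
  coefficient of dy ∧ dz: ∂f_3/∂y - ∂f_2/∂z = ∂(y*(-2*x - z + 3))/∂y - ∂(x^2 + z^2)/∂z = -2*x - 3*z + 3
Assembling: d(omega) = (2*x) dx ∧ dy + (-2*y + 6*z) dx ∧ dz + (-2*x - 3*z + 3) dy ∧ dz.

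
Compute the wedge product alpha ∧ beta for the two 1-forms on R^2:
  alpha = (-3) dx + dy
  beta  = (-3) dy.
alpha ∧ beta = (9) dx ∧ dy

Distribute the wedge, using dx_i ∧ dx_j = -dx_j ∧ dx_i and dx_i ∧ dx_i = 0. For each pair (i, j) with i < j, the coefficient of dx_i ∧ dx_j in alpha ∧ beta is (alpha_i * beta_j - alpha_j * beta_i). Collecting: alpha ∧ beta = (9) dx ∧ dy.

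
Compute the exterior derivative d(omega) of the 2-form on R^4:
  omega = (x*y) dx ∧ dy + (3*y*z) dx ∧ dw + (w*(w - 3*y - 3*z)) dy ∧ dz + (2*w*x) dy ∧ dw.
d(omega) = (2*w - 3*z) dx ∧ dy ∧ dw + (-3*y) dx ∧ dz ∧ dw + (2*w - 3*y - 3*z) dy ∧ dz ∧ dw

For a 2-form omega = sum_{i<j} g_{ij} dx_i ∧ dx_j, the exterior derivative is
  d(omega) = sum_{i<j} d(g_{ij}) ∧ dx_i ∧ dx_j = sum_{i<j, k} (∂g_{ij}/∂x_k) dx_k ∧ dx_i ∧ dx_j.
Expand each term, using dx_k ∧ dx_i ∧ dx_j = sgn(permutation) dx_{(a)} ∧ dx_{(b)} ∧ dx_{(c)} with (a < b < c) sorted:
  d(3*y*z) includes (∂/∂y)(3*y*z) dy = (3*z) dy, which multiplied by dx ∧ dw gives (-3*z) dx ∧ dy ∧ dw
  d(3*y*z) includes (∂/∂z)(3*y*z) dz = (3*y) dz, which multiplied by dx ∧ dw gives (-3*y) dx ∧ dz ∧ dw
  d(w*(w - 3*y - 3*z)) includes (∂/∂w)(w*(w - 3*y - 3*z)) dw = (2*w - 3*y - 3*z) dw, which multiplied by dy ∧ dz gives (2*w - 3*y - 3*z) dy ∧ dz ∧ dw
  d(2*w*x) includes (∂/∂x)(2*w*x) dx = (2*w) dx, which multiplied by dy ∧ dw gives (2*w) dx ∧ dy ∧ dw
Collecting like 3-forms: d(omega) = (2*w - 3*z) dx ∧ dy ∧ dw + (-3*y) dx ∧ dz ∧ dw + (2*w - 3*y - 3*z) dy ∧ dz ∧ dw.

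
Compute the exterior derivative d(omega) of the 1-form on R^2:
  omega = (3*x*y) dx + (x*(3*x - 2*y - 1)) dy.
d(omega) = (3*x - 2*y - 1) dx ∧ dy

For a 1-form omega = sum_i f_i dx_i, the exterior derivative is
  d(omega) = sum_{i < j} (∂f_j/∂x_i - ∂f_i/∂x_j) dx_i ∧ dx_j.
  coefficient of dx ∧ dy: ∂f_2/∂x - ∂f_1/∂y = ∂(x*(3*x - 2*y - 1))/∂x - ∂(3*x*y)/∂y = 3*x - 2*y - 1
Assembling: d(omega) = (3*x - 2*y - 1) dx ∧ dy.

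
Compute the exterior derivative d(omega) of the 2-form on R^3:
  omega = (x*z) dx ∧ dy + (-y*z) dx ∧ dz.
d(omega) = (x + z) dx ∧ dy ∧ dz

For a 2-form omega = sum_{i<j} g_{ij} dx_i ∧ dx_j, the exterior derivative is
  d(omega) = sum_{i<j} d(g_{ij}) ∧ dx_i ∧ dx_j = sum_{i<j, k} (∂g_{ij}/∂x_k) dx_k ∧ dx_i ∧ dx_j.
Expand each term, using dx_k ∧ dx_i ∧ dx_j = sgn(permutation) dx_{(a)} ∧ dx_{(b)} ∧ dx_{(c)} with (a < b < c) sorted:
  d(x*z) includes (∂/∂z)(x*z) dz = (x) dz, which multiplied by dx ∧ dy gives (x) dx ∧ dy ∧ dz
  d(-y*z) includes (∂/∂y)(-y*z) dy = (-z) dy, which multiplied by dx ∧ dz gives (z) dx ∧ dy ∧ dz
Collecting like 3-forms: d(omega) = (x + z) dx ∧ dy ∧ dz.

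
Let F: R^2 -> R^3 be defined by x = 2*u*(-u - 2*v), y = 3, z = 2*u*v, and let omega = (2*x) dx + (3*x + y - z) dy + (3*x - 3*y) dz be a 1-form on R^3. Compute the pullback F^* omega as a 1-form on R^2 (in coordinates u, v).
F^* omega = (16*u^3 + 36*u^2*v + 8*u*v^2 - 18*v) du + (2*u*(2*u^2 + 4*u*v - 9)) dv

Using F^*(f dg) = (f ∘ F) d(g ∘ F), substitute each coordinate x_i by F_i(u, v) in f_i, and replace dx_i by d F_i = (∂F_i/∂u) du + (∂F_i/∂v) dv.
  For the x component: f_1(F) = 4*u*(-u - 2*v); d F_1 = (-4*u - 4*v) du + (-4*u) dv
  For the y component: f_2(F) = -6*u^2 - 14*u*v + 3; d F_2 = (0) du + (0) dv
  For the z component: f_3(F) = -6*u^2 - 12*u*v - 9; d F_3 = (2*v) du + (2*u) dv
Combining and collecting du, dv coefficients:
  coeff of du: 16*u^3 + 36*u^2*v + 8*u*v^2 - 18*v
  coeff of dv: 2*u*(2*u^2 + 4*u*v - 9)
F^* omega = (16*u^3 + 36*u^2*v + 8*u*v^2 - 18*v) du + (2*u*(2*u^2 + 4*u*v - 9)) dv.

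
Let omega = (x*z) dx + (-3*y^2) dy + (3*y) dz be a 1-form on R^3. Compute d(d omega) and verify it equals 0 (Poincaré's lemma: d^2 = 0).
d(d omega) = 0

Step 1: d omega = sum_{i<j} (∂f_j/∂x_i - ∂f_i/∂x_j) dx_i ∧ dx_j:
  coeff of dx ∧ dy: 0
  coeff of dx ∧ dz: -x
  coeff of dy ∧ dz: 3
Step 2: Apply d again to each 2-form coefficient. The only possible 3-form in R^3 is dx ∧ dy ∧ dz, with coefficient
  ∂(coeff of dy∧dz)/∂x - ∂(coeff of dx∧dz)/∂y + ∂(coeff of dx∧dy)/∂z
  = ∂/∂x (3) - ∂/∂y (-x) + ∂/∂z (0).
Each of these terms simplifies to sums of mixed partials that cancel in pairs. The result is 0 (by equality of mixed partials for smooth functions — Schwarz / Clairaut).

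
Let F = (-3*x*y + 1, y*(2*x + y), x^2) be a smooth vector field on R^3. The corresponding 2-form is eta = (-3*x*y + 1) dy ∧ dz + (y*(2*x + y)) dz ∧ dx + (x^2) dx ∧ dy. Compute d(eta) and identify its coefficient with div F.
d(eta) = (2*x - y) dx ∧ dy ∧ dz; div F = 2*x - y

For a 2-form in R^3 of the form above, applying d gives a 3-form with coefficient ∂P/∂x + ∂Q/∂y + ∂R/∂z:
  ∂P/∂x = -3*y
  ∂Q/∂y = 2*x + 2*y
  ∂R/∂z = 0
Sum = 2*x - y, which is exactly div F.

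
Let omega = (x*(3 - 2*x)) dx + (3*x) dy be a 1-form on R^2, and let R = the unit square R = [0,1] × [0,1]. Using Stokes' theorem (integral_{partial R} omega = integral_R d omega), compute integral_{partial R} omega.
integral_(partial R) omega = 3

Stokes: integral_partial_R omega = integral_R d omega with d omega = (∂Q/∂x - ∂P/∂y) dx ∧ dy.
  ∂Q/∂x = 3
  ∂P/∂y = 0
  integrand = ∂Q/∂x - ∂P/∂y = 3.
Integrating over R: integral_0^1 integral_0^1 (3) dx dy = 3.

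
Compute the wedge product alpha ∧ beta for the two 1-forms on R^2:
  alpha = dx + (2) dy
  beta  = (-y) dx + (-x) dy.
alpha ∧ beta = (-x + 2*y) dx ∧ dy

Distribute the wedge, using dx_i ∧ dx_j = -dx_j ∧ dx_i and dx_i ∧ dx_i = 0. For each pair (i, j) with i < j, the coefficient of dx_i ∧ dx_j in alpha ∧ beta is (alpha_i * beta_j - alpha_j * beta_i). Collecting: alpha ∧ beta = (-x + 2*y) dx ∧ dy.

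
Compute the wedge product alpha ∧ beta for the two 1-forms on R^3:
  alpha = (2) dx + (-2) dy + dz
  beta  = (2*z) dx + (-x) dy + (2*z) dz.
alpha ∧ beta = (-2*x + 4*z) dx ∧ dy + (2*z) dx ∧ dz + (x - 4*z) dy ∧ dz

Distribute the wedge, using dx_i ∧ dx_j = -dx_j ∧ dx_i and dx_i ∧ dx_i = 0. For each pair (i, j) with i < j, the coefficient of dx_i ∧ dx_j in alpha ∧ beta is (alpha_i * beta_j - alpha_j * beta_i). Collecting: alpha ∧ beta = (-2*x + 4*z) dx ∧ dy + (2*z) dx ∧ dz + (x - 4*z) dy ∧ dz.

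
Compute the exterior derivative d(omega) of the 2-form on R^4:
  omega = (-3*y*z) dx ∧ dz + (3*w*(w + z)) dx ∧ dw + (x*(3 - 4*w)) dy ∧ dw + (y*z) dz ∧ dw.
d(omega) = (3*z) dx ∧ dy ∧ dz + (-3*w) dx ∧ dz ∧ dw + (3 - 4*w) dx ∧ dy ∧ dw + (z) dy ∧ dz ∧ dw

For a 2-form omega = sum_{i<j} g_{ij} dx_i ∧ dx_j, the exterior derivative is
  d(omega) = sum_{i<j} d(g_{ij}) ∧ dx_i ∧ dx_j = sum_{i<j, k} (∂g_{ij}/∂x_k) dx_k ∧ dx_i ∧ dx_j.
Expand each term, using dx_k ∧ dx_i ∧ dx_j = sgn(permutation) dx_{(a)} ∧ dx_{(b)} ∧ dx_{(c)} with (a < b < c) sorted:
  d(-3*y*z) includes (∂/∂y)(-3*y*z) dy = (-3*z) dy, which multiplied by dx ∧ dz gives (3*z) dx ∧ dy ∧ dz
  d(3*w*(w + z)) includes (∂/∂z)(3*w*(w + z)) dz = (3*w) dz, which multiplied by dx ∧ dw gives (-3*w) dx ∧ dz ∧ dw
  d(x*(3 - 4*w)) includes (∂/∂x)(x*(3 - 4*w)) dx = (3 - 4*w) dx, which multiplied by dy ∧ dw gives (3 - 4*w) dx ∧ dy ∧ dw
  d(y*z) includes (∂/∂y)(y*z) dy = (z) dy, which multiplied by dz ∧ dw gives (z) dy ∧ dz ∧ dw
Collecting like 3-forms: d(omega) = (3*z) dx ∧ dy ∧ dz + (-3*w) dx ∧ dz ∧ dw + (3 - 4*w) dx ∧ dy ∧ dw + (z) dy ∧ dz ∧ dw.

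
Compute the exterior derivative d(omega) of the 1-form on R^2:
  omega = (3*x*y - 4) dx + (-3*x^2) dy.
d(omega) = (-9*x) dx ∧ dy

For a 1-form omega = sum_i f_i dx_i, the exterior derivative is
  d(omega) = sum_{i < j} (∂f_j/∂x_i - ∂f_i/∂x_j) dx_i ∧ dx_j.
  coefficient of dx ∧ dy: ∂f_2/∂x - ∂f_1/∂y = ∂(-3*x^2)/∂x - ∂(3*x*y - 4)/∂y = -9*x
Assembling: d(omega) = (-9*x) dx ∧ dy.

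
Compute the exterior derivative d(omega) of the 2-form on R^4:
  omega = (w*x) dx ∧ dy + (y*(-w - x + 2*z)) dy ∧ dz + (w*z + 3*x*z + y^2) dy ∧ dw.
d(omega) = (x + 3*z) dx ∧ dy ∧ dw + (-y) dx ∧ dy ∧ dz + (-w - 3*x - y) dy ∧ dz ∧ dw

For a 2-form omega = sum_{i<j} g_{ij} dx_i ∧ dx_j, the exterior derivative is
  d(omega) = sum_{i<j} d(g_{ij}) ∧ dx_i ∧ dx_j = sum_{i<j, k} (∂g_{ij}/∂x_k) dx_k ∧ dx_i ∧ dx_j.
Expand each term, using dx_k ∧ dx_i ∧ dx_j = sgn(permutation) dx_{(a)} ∧ dx_{(b)} ∧ dx_{(c)} with (a < b < c) sorted:
  d(w*x) includes (∂/∂w)(w*x) dw = (x) dw, which multiplied by dx ∧ dy gives (x) dx ∧ dy ∧ dw
  d(y*(-w - x + 2*z)) includes (∂/∂x)(y*(-w - x + 2*z)) dx = (-y) dx, which multiplied by dy ∧ dz gives (-y) dx ∧ dy ∧ dz
  d(y*(-w - x + 2*z)) includes (∂/∂w)(y*(-w - x + 2*z)) dw = (-y) dw, which multiplied by dy ∧ dz gives (-y) dy ∧ dz ∧ dw
  d(w*z + 3*x*z + y^2) includes (∂/∂x)(w*z + 3*x*z + y^2) dx = (3*z) dx, which multiplied by dy ∧ dw gives (3*z) dx ∧ dy ∧ dw
  d(w*z + 3*x*z + y^2) includes (∂/∂z)(w*z + 3*x*z + y^2) dz = (w + 3*x) dz, which multiplied by dy ∧ dw gives (-w - 3*x) dy ∧ dz ∧ dw
Collecting like 3-forms: d(omega) = (x + 3*z) dx ∧ dy ∧ dw + (-y) dx ∧ dy ∧ dz + (-w - 3*x - y) dy ∧ dz ∧ dw.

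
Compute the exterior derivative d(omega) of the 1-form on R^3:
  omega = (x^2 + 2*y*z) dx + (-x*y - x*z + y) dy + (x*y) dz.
d(omega) = (-y - 3*z) dx ∧ dy + (-y) dx ∧ dz + (2*x) dy ∧ dz

For a 1-form omega = sum_i f_i dx_i, the exterior derivative is
  d(omega) = sum_{i < j} (∂f_j/∂x_i - ∂f_i/∂x_j) dx_i ∧ dx_j.
  coefficient of dx ∧ dy: ∂f_2/∂x - ∂f_1/∂y = ∂(-x*y - x*z + y)/∂x - ∂(x^2 + 2*y*z)/∂y = -y - 3*z
  coefficient of dx ∧ dz: ∂f_3/∂x - ∂f_1/∂z = ∂(x*y)/∂x - ∂(x^2 + 2*y*z)/∂z = -y
  coefficient of dy ∧ dz: ∂f_3/∂y - ∂f_2/∂z = ∂(x*y)/∂y - ∂(-x*y - x*z + y)/∂z = 2*x
Assembling: d(omega) = (-y - 3*z) dx ∧ dy + (-y) dx ∧ dz + (2*x) dy ∧ dz.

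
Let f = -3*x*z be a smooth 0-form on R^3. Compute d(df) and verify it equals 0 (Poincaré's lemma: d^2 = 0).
d(df) = 0

Step 1: df = sum_i (∂f/∂x_i) dx_i = (-3*z) dx + (0) dy + (-3*x) dz.
Step 2: Apply d again. Using the 1-form formula, the coefficient of dx ∧ dy in d(df) is ∂^2 f/∂x ∂y - ∂^2 f/∂y ∂x = (0) - (0) = 0 (equality of mixed partials for smooth f).
Similarly for dx ∧ dz and dy ∧ dz — all coefficients vanish. So d(df) = 0.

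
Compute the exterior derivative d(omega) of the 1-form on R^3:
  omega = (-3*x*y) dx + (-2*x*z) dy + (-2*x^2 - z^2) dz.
d(omega) = (3*x - 2*z) dx ∧ dy + (-4*x) dx ∧ dz + (2*x) dy ∧ dz

For a 1-form omega = sum_i f_i dx_i, the exterior derivative is
  d(omega) = sum_{i < j} (∂f_j/∂x_i - ∂f_i/∂x_j) dx_i ∧ dx_j.
  coefficient of dx ∧ dy: ∂f_2/∂x - ∂f_1/∂y = ∂(-2*x*z)/∂x - ∂(-3*x*y)/∂y = 3*x - 2*z
  coefficient of dx ∧ dz: ∂f_3/∂x - ∂f_1/∂z = ∂(-2*x^2 - z^2)/∂x - ∂(-3*x*y)/∂z = -4*x
  coefficient of dy ∧ dz: ∂f_3/∂y - ∂f_2/∂z = ∂(-2*x^2 - z^2)/∂y - ∂(-2*x*z)/∂z = 2*x
Assembling: d(omega) = (3*x - 2*z) dx ∧ dy + (-4*x) dx ∧ dz + (2*x) dy ∧ dz.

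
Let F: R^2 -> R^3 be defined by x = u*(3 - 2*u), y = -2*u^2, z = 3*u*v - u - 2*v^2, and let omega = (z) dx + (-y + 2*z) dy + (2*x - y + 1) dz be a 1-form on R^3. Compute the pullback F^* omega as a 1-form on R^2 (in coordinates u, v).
F^* omega = (-8*u^3 - 42*u^2*v + 14*u^2 + 24*u*v^2 + 27*u*v - 9*u - 6*v^2 + 3*v - 1) du + (-6*u^3 + 8*u^2*v + 18*u^2 - 24*u*v + 3*u - 4*v) dv

Using F^*(f dg) = (f ∘ F) d(g ∘ F), substitute each coordinate x_i by F_i(u, v) in f_i, and replace dx_i by d F_i = (∂F_i/∂u) du + (∂F_i/∂v) dv.
  For the x component: f_1(F) = 3*u*v - u - 2*v^2; d F_1 = (3 - 4*u) du + (0) dv
  For the y component: f_2(F) = 2*u^2 + 6*u*v - 2*u - 4*v^2; d F_2 = (-4*u) du + (0) dv
  For the z component: f_3(F) = -2*u^2 + 6*u + 1; d F_3 = (3*v - 1) du + (3*u - 4*v) dv
Combining and collecting du, dv coefficients:
  coeff of du: -8*u^3 - 42*u^2*v + 14*u^2 + 24*u*v^2 + 27*u*v - 9*u - 6*v^2 + 3*v - 1
  coeff of dv: -6*u^3 + 8*u^2*v + 18*u^2 - 24*u*v + 3*u - 4*v
F^* omega = (-8*u^3 - 42*u^2*v + 14*u^2 + 24*u*v^2 + 27*u*v - 9*u - 6*v^2 + 3*v - 1) du + (-6*u^3 + 8*u^2*v + 18*u^2 - 24*u*v + 3*u - 4*v) dv.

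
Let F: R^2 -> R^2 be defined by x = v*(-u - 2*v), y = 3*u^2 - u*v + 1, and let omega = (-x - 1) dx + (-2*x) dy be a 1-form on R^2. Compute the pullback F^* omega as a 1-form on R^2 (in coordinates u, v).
F^* omega = (v*(12*u^2 + 21*u*v - 6*v^2 + 1)) du + (-3*u^2*v - 10*u*v^2 + u - 8*v^3 + 4*v) dv

Using F^*(f dg) = (f ∘ F) d(g ∘ F), substitute each coordinate x_i by F_i(u, v) in f_i, and replace dx_i by d F_i = (∂F_i/∂u) du + (∂F_i/∂v) dv.
  For the x component: f_1(F) = u*v + 2*v^2 - 1; d F_1 = (-v) du + (-u - 4*v) dv
  For the y component: f_2(F) = 2*v*(u + 2*v); d F_2 = (6*u - v) du + (-u) dv
Combining and collecting du, dv coefficients:
  coeff of du: v*(12*u^2 + 21*u*v - 6*v^2 + 1)
  coeff of dv: -3*u^2*v - 10*u*v^2 + u - 8*v^3 + 4*v
F^* omega = (v*(12*u^2 + 21*u*v - 6*v^2 + 1)) du + (-3*u^2*v - 10*u*v^2 + u - 8*v^3 + 4*v) dv.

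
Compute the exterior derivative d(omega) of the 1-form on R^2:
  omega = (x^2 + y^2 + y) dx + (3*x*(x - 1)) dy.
d(omega) = (6*x - 2*y - 4) dx ∧ dy

For a 1-form omega = sum_i f_i dx_i, the exterior derivative is
  d(omega) = sum_{i < j} (∂f_j/∂x_i - ∂f_i/∂x_j) dx_i ∧ dx_j.
  coefficient of dx ∧ dy: ∂f_2/∂x - ∂f_1/∂y = ∂(3*x*(x - 1))/∂x - ∂(x^2 + y^2 + y)/∂y = 6*x - 2*y - 4
Assembling: d(omega) = (6*x - 2*y - 4) dx ∧ dy.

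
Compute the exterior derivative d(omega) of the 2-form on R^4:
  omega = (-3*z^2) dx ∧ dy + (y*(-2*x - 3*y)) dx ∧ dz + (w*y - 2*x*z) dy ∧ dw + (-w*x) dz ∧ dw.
d(omega) = (2*x + 6*y - 6*z) dx ∧ dy ∧ dz + (-2*z) dx ∧ dy ∧ dw + (2*x) dy ∧ dz ∧ dw + (-w) dx ∧ dz ∧ dw

For a 2-form omega = sum_{i<j} g_{ij} dx_i ∧ dx_j, the exterior derivative is
  d(omega) = sum_{i<j} d(g_{ij}) ∧ dx_i ∧ dx_j = sum_{i<j, k} (∂g_{ij}/∂x_k) dx_k ∧ dx_i ∧ dx_j.
Expand each term, using dx_k ∧ dx_i ∧ dx_j = sgn(permutation) dx_{(a)} ∧ dx_{(b)} ∧ dx_{(c)} with (a < b < c) sorted:
  d(-3*z^2) includes (∂/∂z)(-3*z^2) dz = (-6*z) dz, which multiplied by dx ∧ dy gives (-6*z) dx ∧ dy ∧ dz
  d(y*(-2*x - 3*y)) includes (∂/∂y)(y*(-2*x - 3*y)) dy = (-2*x - 6*y) dy, which multiplied by dx ∧ dz gives (2*x + 6*y) dx ∧ dy ∧ dz
  d(w*y - 2*x*z) includes (∂/∂x)(w*y - 2*x*z) dx = (-2*z) dx, which multiplied by dy ∧ dw gives (-2*z) dx ∧ dy ∧ dw
  d(w*y - 2*x*z) includes (∂/∂z)(w*y - 2*x*z) dz = (-2*x) dz, which multiplied by dy ∧ dw gives (2*x) dy ∧ dz ∧ dw
  d(-w*x) includes (∂/∂x)(-w*x) dx = (-w) dx, which multiplied by dz ∧ dw gives (-w) dx ∧ dz ∧ dw
Collecting like 3-forms: d(omega) = (2*x + 6*y - 6*z) dx ∧ dy ∧ dz + (-2*z) dx ∧ dy ∧ dw + (2*x) dy ∧ dz ∧ dw + (-w) dx ∧ dz ∧ dw.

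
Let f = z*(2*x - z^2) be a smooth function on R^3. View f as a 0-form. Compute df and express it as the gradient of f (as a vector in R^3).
df = (2*z) dx + (0) dy + (2*x - 3*z^2) dz; grad f = (2*z, 0, 2*x - 3*z^2)

For a 0-form f, d f = (∂f/∂x) dx + (∂f/∂y) dy + (∂f/∂z) dz. The components of the vector representation are exactly the entries of grad f in Cartesian coordinates:
  ∂f/∂x = 2*z
  ∂f/∂y = 0
  ∂f/∂z = 2*x - 3*z^2.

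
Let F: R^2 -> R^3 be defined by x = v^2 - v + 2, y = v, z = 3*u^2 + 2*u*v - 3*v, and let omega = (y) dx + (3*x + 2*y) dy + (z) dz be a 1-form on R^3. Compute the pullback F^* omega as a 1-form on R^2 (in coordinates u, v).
F^* omega = (18*u^3 + 18*u^2*v + 4*u*v^2 - 18*u*v - 6*v^2) du + (6*u^3 + 4*u^2*v - 9*u^2 - 12*u*v + 5*v^2 + 7*v + 6) dv

Using F^*(f dg) = (f ∘ F) d(g ∘ F), substitute each coordinate x_i by F_i(u, v) in f_i, and replace dx_i by d F_i = (∂F_i/∂u) du + (∂F_i/∂v) dv.
  For the x component: f_1(F) = v; d F_1 = (0) du + (2*v - 1) dv
  For the y component: f_2(F) = 3*v^2 - v + 6; d F_2 = (0) du + (1) dv
  For the z component: f_3(F) = 3*u^2 + 2*u*v - 3*v; d F_3 = (6*u + 2*v) du + (2*u - 3) dv
Combining and collecting du, dv coefficients:
  coeff of du: 18*u^3 + 18*u^2*v + 4*u*v^2 - 18*u*v - 6*v^2
  coeff of dv: 6*u^3 + 4*u^2*v - 9*u^2 - 12*u*v + 5*v^2 + 7*v + 6
F^* omega = (18*u^3 + 18*u^2*v + 4*u*v^2 - 18*u*v - 6*v^2) du + (6*u^3 + 4*u^2*v - 9*u^2 - 12*u*v + 5*v^2 + 7*v + 6) dv.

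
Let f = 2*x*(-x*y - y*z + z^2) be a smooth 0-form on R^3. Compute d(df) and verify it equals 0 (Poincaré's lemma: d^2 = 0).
d(df) = 0

Step 1: df = sum_i (∂f/∂x_i) dx_i = (-4*x*y - 2*y*z + 2*z^2) dx + (2*x*(-x - z)) dy + (2*x*(-y + 2*z)) dz.
Step 2: Apply d again. Using the 1-form formula, the coefficient of dx ∧ dy in d(df) is ∂^2 f/∂x ∂y - ∂^2 f/∂y ∂x = (-4*x - 2*z) - (-4*x - 2*z) = 0 (equality of mixed partials for smooth f).
Similarly for dx ∧ dz and dy ∧ dz — all coefficients vanish. So d(df) = 0.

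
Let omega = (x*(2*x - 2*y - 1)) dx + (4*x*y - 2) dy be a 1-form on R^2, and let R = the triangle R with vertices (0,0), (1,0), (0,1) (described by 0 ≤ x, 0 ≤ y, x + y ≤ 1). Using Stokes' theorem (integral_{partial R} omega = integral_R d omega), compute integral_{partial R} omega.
integral_(partial R) omega = 1

Stokes: integral_partial_R omega = integral_R d omega with d omega = (∂Q/∂x - ∂P/∂y) dx ∧ dy.
  ∂Q/∂x = 4*y
  ∂P/∂y = -2*x
  integrand = ∂Q/∂x - ∂P/∂y = 2*x + 4*y.
Integrating over R: integral_0^1 integral_0^{1-x} (2*x + 4*y) dy dx = 1.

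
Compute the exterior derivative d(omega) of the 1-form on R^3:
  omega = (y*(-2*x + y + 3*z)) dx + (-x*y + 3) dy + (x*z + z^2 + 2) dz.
d(omega) = (2*x - 3*y - 3*z) dx ∧ dy + (-3*y + z) dx ∧ dz

For a 1-form omega = sum_i f_i dx_i, the exterior derivative is
  d(omega) = sum_{i < j} (∂f_j/∂x_i - ∂f_i/∂x_j) dx_i ∧ dx_j.
  coefficient of dx ∧ dy: ∂f_2/∂x - ∂f_1/∂y = ∂(-x*y + 3)/∂x - ∂(y*(-2*x + y + 3*z))/∂y = 2*x - 3*y - 3*z
  coefficient of dx ∧ dz: ∂f_3/∂x - ∂f_1/∂z = ∂(x*z + z^2 + 2)/∂x - ∂(y*(-2*x + y + 3*z))/∂z = -3*y + z
Assembling: d(omega) = (2*x - 3*y - 3*z) dx ∧ dy + (-3*y + z) dx ∧ dz.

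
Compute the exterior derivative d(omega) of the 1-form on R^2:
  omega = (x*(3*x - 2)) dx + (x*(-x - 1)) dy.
d(omega) = (-2*x - 1) dx ∧ dy

For a 1-form omega = sum_i f_i dx_i, the exterior derivative is
  d(omega) = sum_{i < j} (∂f_j/∂x_i - ∂f_i/∂x_j) dx_i ∧ dx_j.
  coefficient of dx ∧ dy: ∂f_2/∂x - ∂f_1/∂y = ∂(x*(-x - 1))/∂x - ∂(x*(3*x - 2))/∂y = -2*x - 1
Assembling: d(omega) = (-2*x - 1) dx ∧ dy.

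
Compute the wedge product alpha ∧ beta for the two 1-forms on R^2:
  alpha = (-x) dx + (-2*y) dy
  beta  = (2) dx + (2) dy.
alpha ∧ beta = (-2*x + 4*y) dx ∧ dy

Distribute the wedge, using dx_i ∧ dx_j = -dx_j ∧ dx_i and dx_i ∧ dx_i = 0. For each pair (i, j) with i < j, the coefficient of dx_i ∧ dx_j in alpha ∧ beta is (alpha_i * beta_j - alpha_j * beta_i). Collecting: alpha ∧ beta = (-2*x + 4*y) dx ∧ dy.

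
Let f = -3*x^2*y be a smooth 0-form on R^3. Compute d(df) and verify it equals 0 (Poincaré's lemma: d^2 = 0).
d(df) = 0

Step 1: df = sum_i (∂f/∂x_i) dx_i = (-6*x*y) dx + (-3*x^2) dy + (0) dz.
Step 2: Apply d again. Using the 1-form formula, the coefficient of dx ∧ dy in d(df) is ∂^2 f/∂x ∂y - ∂^2 f/∂y ∂x = (-6*x) - (-6*x) = 0 (equality of mixed partials for smooth f).
Similarly for dx ∧ dz and dy ∧ dz — all coefficients vanish. So d(df) = 0.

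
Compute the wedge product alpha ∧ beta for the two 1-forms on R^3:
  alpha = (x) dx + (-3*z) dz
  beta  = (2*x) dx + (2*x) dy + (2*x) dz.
alpha ∧ beta = (2*x^2) dx ∧ dy + (2*x*(x + 3*z)) dx ∧ dz + (6*x*z) dy ∧ dz

Distribute the wedge, using dx_i ∧ dx_j = -dx_j ∧ dx_i and dx_i ∧ dx_i = 0. For each pair (i, j) with i < j, the coefficient of dx_i ∧ dx_j in alpha ∧ beta is (alpha_i * beta_j - alpha_j * beta_i). Collecting: alpha ∧ beta = (2*x^2) dx ∧ dy + (2*x*(x + 3*z)) dx ∧ dz + (6*x*z) dy ∧ dz.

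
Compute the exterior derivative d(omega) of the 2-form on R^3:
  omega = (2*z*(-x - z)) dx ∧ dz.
d(omega) = 0

For a 2-form omega = sum_{i<j} g_{ij} dx_i ∧ dx_j, the exterior derivative is
  d(omega) = sum_{i<j} d(g_{ij}) ∧ dx_i ∧ dx_j = sum_{i<j, k} (∂g_{ij}/∂x_k) dx_k ∧ dx_i ∧ dx_j.
Expand each term, using dx_k ∧ dx_i ∧ dx_j = sgn(permutation) dx_{(a)} ∧ dx_{(b)} ∧ dx_{(c)} with (a < b < c) sorted:

Collecting like 3-forms: d(omega) = 0.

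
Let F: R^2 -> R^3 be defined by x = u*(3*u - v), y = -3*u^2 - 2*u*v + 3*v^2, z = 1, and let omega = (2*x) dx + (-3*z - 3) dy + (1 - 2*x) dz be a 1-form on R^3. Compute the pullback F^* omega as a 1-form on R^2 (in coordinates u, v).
F^* omega = (36*u^3 - 18*u^2*v + 2*u*v^2 + 36*u + 12*v) du + (-6*u^3 + 2*u^2*v + 12*u - 36*v) dv

Using F^*(f dg) = (f ∘ F) d(g ∘ F), substitute each coordinate x_i by F_i(u, v) in f_i, and replace dx_i by d F_i = (∂F_i/∂u) du + (∂F_i/∂v) dv.
  For the x component: f_1(F) = 2*u*(3*u - v); d F_1 = (6*u - v) du + (-u) dv
  For the y component: f_2(F) = -6; d F_2 = (-6*u - 2*v) du + (-2*u + 6*v) dv
  For the z component: f_3(F) = -6*u^2 + 2*u*v + 1; d F_3 = (0) du + (0) dv
Combining and collecting du, dv coefficients:
  coeff of du: 36*u^3 - 18*u^2*v + 2*u*v^2 + 36*u + 12*v
  coeff of dv: -6*u^3 + 2*u^2*v + 12*u - 36*v
F^* omega = (36*u^3 - 18*u^2*v + 2*u*v^2 + 36*u + 12*v) du + (-6*u^3 + 2*u^2*v + 12*u - 36*v) dv.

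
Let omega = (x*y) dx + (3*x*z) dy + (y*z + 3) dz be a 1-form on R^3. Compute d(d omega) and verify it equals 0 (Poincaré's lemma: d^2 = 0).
d(d omega) = 0

Step 1: d omega = sum_{i<j} (∂f_j/∂x_i - ∂f_i/∂x_j) dx_i ∧ dx_j:
  coeff of dx ∧ dy: -x + 3*z
  coeff of dx ∧ dz: 0
  coeff of dy ∧ dz: -3*x + z
Step 2: Apply d again to each 2-form coefficient. The only possible 3-form in R^3 is dx ∧ dy ∧ dz, with coefficient
  ∂(coeff of dy∧dz)/∂x - ∂(coeff of dx∧dz)/∂y + ∂(coeff of dx∧dy)/∂z
  = ∂/∂x (-3*x + z) - ∂/∂y (0) + ∂/∂z (-x + 3*z).
Each of these terms simplifies to sums of mixed partials that cancel in pairs. The result is 0 (by equality of mixed partials for smooth functions — Schwarz / Clairaut).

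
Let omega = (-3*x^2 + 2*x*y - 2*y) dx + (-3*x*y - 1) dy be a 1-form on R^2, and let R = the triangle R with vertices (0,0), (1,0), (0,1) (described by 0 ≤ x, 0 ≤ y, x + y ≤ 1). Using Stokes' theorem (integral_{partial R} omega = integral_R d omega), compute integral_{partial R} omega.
integral_(partial R) omega = 1/6

Stokes: integral_partial_R omega = integral_R d omega with d omega = (∂Q/∂x - ∂P/∂y) dx ∧ dy.
  ∂Q/∂x = -3*y
  ∂P/∂y = 2*x - 2
  integrand = ∂Q/∂x - ∂P/∂y = -2*x - 3*y + 2.
Integrating over R: integral_0^1 integral_0^{1-x} (-2*x - 3*y + 2) dy dx = 1/6.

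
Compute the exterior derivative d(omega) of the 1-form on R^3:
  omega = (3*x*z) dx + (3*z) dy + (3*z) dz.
d(omega) = (-3*x) dx ∧ dz + (-3) dy ∧ dz

For a 1-form omega = sum_i f_i dx_i, the exterior derivative is
  d(omega) = sum_{i < j} (∂f_j/∂x_i - ∂f_i/∂x_j) dx_i ∧ dx_j.
  coefficient of dx ∧ dz: ∂f_3/∂x - ∂f_1/∂z = ∂(3*z)/∂x - ∂(3*x*z)/∂z = -3*x
  coefficient of dy ∧ dz: ∂f_3/∂y - ∂f_2/∂z = ∂(3*z)/∂y - ∂(3*z)/∂z = -3
Assembling: d(omega) = (-3*x) dx ∧ dz + (-3) dy ∧ dz.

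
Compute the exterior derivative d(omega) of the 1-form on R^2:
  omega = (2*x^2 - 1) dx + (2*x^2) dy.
d(omega) = (4*x) dx ∧ dy

For a 1-form omega = sum_i f_i dx_i, the exterior derivative is
  d(omega) = sum_{i < j} (∂f_j/∂x_i - ∂f_i/∂x_j) dx_i ∧ dx_j.
  coefficient of dx ∧ dy: ∂f_2/∂x - ∂f_1/∂y = ∂(2*x^2)/∂x - ∂(2*x^2 - 1)/∂y = 4*x
Assembling: d(omega) = (4*x) dx ∧ dy.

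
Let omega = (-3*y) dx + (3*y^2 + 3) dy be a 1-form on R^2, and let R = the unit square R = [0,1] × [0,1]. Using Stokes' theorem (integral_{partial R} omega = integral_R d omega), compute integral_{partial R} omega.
integral_(partial R) omega = 3

Stokes: integral_partial_R omega = integral_R d omega with d omega = (∂Q/∂x - ∂P/∂y) dx ∧ dy.
  ∂Q/∂x = 0
  ∂P/∂y = -3
  integrand = ∂Q/∂x - ∂P/∂y = 3.
Integrating over R: integral_0^1 integral_0^1 (3) dx dy = 3.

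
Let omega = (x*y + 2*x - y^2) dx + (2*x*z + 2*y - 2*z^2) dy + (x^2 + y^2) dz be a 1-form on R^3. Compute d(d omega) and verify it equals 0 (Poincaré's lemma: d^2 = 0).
d(d omega) = 0

Step 1: d omega = sum_{i<j} (∂f_j/∂x_i - ∂f_i/∂x_j) dx_i ∧ dx_j:
  coeff of dx ∧ dy: -x + 2*y + 2*z
  coeff of dx ∧ dz: 2*x
  coeff of dy ∧ dz: -2*x + 2*y + 4*z
Step 2: Apply d again to each 2-form coefficient. The only possible 3-form in R^3 is dx ∧ dy ∧ dz, with coefficient
  ∂(coeff of dy∧dz)/∂x - ∂(coeff of dx∧dz)/∂y + ∂(coeff of dx∧dy)/∂z
  = ∂/∂x (-2*x + 2*y + 4*z) - ∂/∂y (2*x) + ∂/∂z (-x + 2*y + 2*z).
Each of these terms simplifies to sums of mixed partials that cancel in pairs. The result is 0 (by equality of mixed partials for smooth functions — Schwarz / Clairaut).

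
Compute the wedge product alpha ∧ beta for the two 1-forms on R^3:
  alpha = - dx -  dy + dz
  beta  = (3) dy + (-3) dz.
alpha ∧ beta = (-3) dx ∧ dy + (3) dx ∧ dz

Distribute the wedge, using dx_i ∧ dx_j = -dx_j ∧ dx_i and dx_i ∧ dx_i = 0. For each pair (i, j) with i < j, the coefficient of dx_i ∧ dx_j in alpha ∧ beta is (alpha_i * beta_j - alpha_j * beta_i). Collecting: alpha ∧ beta = (-3) dx ∧ dy + (3) dx ∧ dz.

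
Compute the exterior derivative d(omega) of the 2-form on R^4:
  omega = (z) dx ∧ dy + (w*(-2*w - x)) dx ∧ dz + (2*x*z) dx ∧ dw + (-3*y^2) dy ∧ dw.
d(omega) = (1) dx ∧ dy ∧ dz + (-4*w - 3*x) dx ∧ dz ∧ dw

For a 2-form omega = sum_{i<j} g_{ij} dx_i ∧ dx_j, the exterior derivative is
  d(omega) = sum_{i<j} d(g_{ij}) ∧ dx_i ∧ dx_j = sum_{i<j, k} (∂g_{ij}/∂x_k) dx_k ∧ dx_i ∧ dx_j.
Expand each term, using dx_k ∧ dx_i ∧ dx_j = sgn(permutation) dx_{(a)} ∧ dx_{(b)} ∧ dx_{(c)} with (a < b < c) sorted:
  d(z) includes (∂/∂z)(z) dz = (1) dz, which multiplied by dx ∧ dy gives (1) dx ∧ dy ∧ dz
  d(w*(-2*w - x)) includes (∂/∂w)(w*(-2*w - x)) dw = (-4*w - x) dw, which multiplied by dx ∧ dz gives (-4*w - x) dx ∧ dz ∧ dw
  d(2*x*z) includes (∂/∂z)(2*x*z) dz = (2*x) dz, which multiplied by dx ∧ dw gives (-2*x) dx ∧ dz ∧ dw
Collecting like 3-forms: d(omega) = (1) dx ∧ dy ∧ dz + (-4*w - 3*x) dx ∧ dz ∧ dw.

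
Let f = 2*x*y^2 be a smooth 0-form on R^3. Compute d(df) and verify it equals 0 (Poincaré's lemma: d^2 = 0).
d(df) = 0

Step 1: df = sum_i (∂f/∂x_i) dx_i = (2*y^2) dx + (4*x*y) dy + (0) dz.
Step 2: Apply d again. Using the 1-form formula, the coefficient of dx ∧ dy in d(df) is ∂^2 f/∂x ∂y - ∂^2 f/∂y ∂x = (4*y) - (4*y) = 0 (equality of mixed partials for smooth f).
Similarly for dx ∧ dz and dy ∧ dz — all coefficients vanish. So d(df) = 0.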